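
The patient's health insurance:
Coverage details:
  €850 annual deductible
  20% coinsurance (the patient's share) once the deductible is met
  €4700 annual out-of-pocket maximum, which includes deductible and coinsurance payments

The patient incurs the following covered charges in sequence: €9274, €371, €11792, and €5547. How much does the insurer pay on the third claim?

Bill 1, €9274: deductible takes €850, €8424 remains; coinsurance €8424 × 20% = €1684.80. Patient owes €2534.80 (running OOP €2534.80). Insurer: €9274 − €2534.80 = €6739.20.
Bill 2, €371: deductible met; 20% of €371 = €74.20. Patient owes €74.20 (running OOP €2609). Plan pays €371 − €74.20 = €296.80.
Bill 3, €11792: deductible already satisfied, so patient's share is 20% × €11792 = €2358.40. That would push OOP to €4967.40, over the €4700 cap, so patient pays €4700 − €2609 = €2091. Insurer: €11792 − €2091 = €9701.

€9701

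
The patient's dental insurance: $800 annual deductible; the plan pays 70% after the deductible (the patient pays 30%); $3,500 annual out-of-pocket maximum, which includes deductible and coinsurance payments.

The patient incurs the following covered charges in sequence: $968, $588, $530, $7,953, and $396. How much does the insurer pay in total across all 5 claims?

$6,935

Claim 1 ($968): $800 to deductible, leaving $168; coinsurance $168 × 30% = $50.40. Patient pays $850.40; OOP now $850.40. Insurer: $968 − $850.40 = $117.60.
Claim 2 ($588): deductible already satisfied, so patient's share is 30% × $588 = $176.40. Cost to patient: $176.40. OOP to date $1,026.80. Insurer: $588 − $176.40 = $411.60.
Claim 3 ($530): deductible already satisfied, so patient's share is 30% × $530 = $159. Cost to patient: $159. OOP to date $1,185.80. Insurer: $530 − $159 = $371.
Claim 4 ($7,953): deductible met; 30% of $7,953 = $2,385.90. That would push OOP to $3,571.70, over the $3,500 cap, so patient pays $3,500 − $1,185.80 = $2,314.20. Insurer: $7,953 − $2,314.20 = $5,638.80.
Claim 5 ($396): deductible met; 30% of $396 = $118.80. OOP would hit $3,618.80 > $3,500, so the cap limits the patient to $3,500 − $3,500 = $0. Plan pays $396 − $0 = $396.
Insurer total = bills − patient's total = $10,435 − $3,500 = $6,935.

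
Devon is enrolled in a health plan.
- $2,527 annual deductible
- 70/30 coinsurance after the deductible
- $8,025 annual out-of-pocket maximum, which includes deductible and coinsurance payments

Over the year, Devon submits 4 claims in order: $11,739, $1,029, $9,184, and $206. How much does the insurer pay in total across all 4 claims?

Claim 1 — $11,739: $2,527 finishes the deductible; $9,212 goes to coinsurance; coinsurance $9,212 × 30% = $2,763.60. Patient pays $5,290.60; OOP now $5,290.60. Plan pays $11,739 − $5,290.60 = $6,448.40.
Claim 2 — $1,029: deductible already satisfied, so patient's share is 30% × $1,029 = $308.70. Patient owes $308.70 (running OOP $5,599.30). Plan pays $1,029 − $308.70 = $720.30.
Claim 3 — $9,184: deductible already satisfied, so patient's share is 30% × $9,184 = $2,755.20. That would push OOP to $8,354.50, over the $8,025 cap, so patient pays $8,025 − $5,599.30 = $2,425.70. Plan pays $9,184 − $2,425.70 = $6,758.30.
Claim 4 — $206: deductible met; 30% of $206 = $61.80. That would push OOP to $8,086.80, over the $8,025 cap, so patient pays $8,025 − $8,025 = $0. Insurer: $206 − $0 = $206.
Insurer total = bills − patient's total = $22,158 − $8,025 = $14,133.

$14,133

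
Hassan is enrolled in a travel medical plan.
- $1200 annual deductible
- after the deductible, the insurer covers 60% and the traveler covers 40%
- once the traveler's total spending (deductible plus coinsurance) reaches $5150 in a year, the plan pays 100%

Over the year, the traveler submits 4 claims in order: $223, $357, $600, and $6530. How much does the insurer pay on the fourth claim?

Bill 1, $223: fully absorbed by the deductible. Cost to traveler: $223. OOP to date $223. Insurer: $223 − $223 = $0.
Bill 2, $357: entire amount goes to the deductible. Traveler owes $357 (running OOP $580). Insurer: $357 − $357 = $0.
Bill 3, $600: fully absorbed by the deductible. Cost to traveler: $600. OOP to date $1180. Plan pays $600 − $600 = $0.
Bill 4, $6530: deductible takes $20, $6510 remains; traveler's 40% is $2604. Cost to traveler: $2624. OOP to date $3804. Insurer: $6530 − $2624 = $3906.

$3906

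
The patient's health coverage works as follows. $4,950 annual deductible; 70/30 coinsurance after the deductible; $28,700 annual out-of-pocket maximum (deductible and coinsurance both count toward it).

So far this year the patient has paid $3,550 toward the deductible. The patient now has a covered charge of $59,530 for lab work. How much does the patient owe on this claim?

$18,839

$3,550 of the $4,950 deductible is already met, leaving $1,400.
After the $1,400 deductible portion, $59,530 − $1,400 = $58,130 is subject to coinsurance.
30% of $58,130 = $17,439 falls to the patient.
That puts the patient's cost at $1,400 + $17,439 = $18,839 before any cap.
Cumulative spending $3,550 + $18,839 = $22,389 stays under the $28,700 maximum.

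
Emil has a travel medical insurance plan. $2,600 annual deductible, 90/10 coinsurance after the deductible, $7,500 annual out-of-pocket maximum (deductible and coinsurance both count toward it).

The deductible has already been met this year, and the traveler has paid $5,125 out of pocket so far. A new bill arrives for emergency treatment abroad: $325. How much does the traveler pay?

$32.50

The deductible is already satisfied, so the full bill goes to coinsurance.
Traveler's 10% share of $325 is $32.50.
Year-to-date out-of-pocket becomes $5,125 + $32.50 = $5,157.50, still under the $7,500 maximum, so no cap applies.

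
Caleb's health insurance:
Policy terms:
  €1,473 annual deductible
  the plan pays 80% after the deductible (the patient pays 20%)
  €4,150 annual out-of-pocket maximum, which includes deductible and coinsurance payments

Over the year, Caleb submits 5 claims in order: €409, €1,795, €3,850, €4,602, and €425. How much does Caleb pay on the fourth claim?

Bill 1, €409: entire amount goes to the deductible. Cost to patient: €409. OOP to date €409.
Bill 2, €1,795: €1,064 finishes the deductible; €731 goes to coinsurance; coinsurance €731 × 20% = €146.20. Patient owes €1,210.20 (running OOP €1,619.20).
Bill 3, €3,850: 20% coinsurance on €3,850 = €770. Patient pays €770; OOP now €2,389.20.
Bill 4, €4,602: 20% coinsurance on €4,602 = €920.40. Patient owes €920.40 (running OOP €3,309.60).

€920.40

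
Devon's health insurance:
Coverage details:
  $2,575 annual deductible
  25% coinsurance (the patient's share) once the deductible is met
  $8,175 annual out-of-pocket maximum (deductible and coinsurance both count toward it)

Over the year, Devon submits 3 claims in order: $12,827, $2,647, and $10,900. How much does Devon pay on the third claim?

Claim 1 ($12,827): $2,575 finishes the deductible; $10,252 goes to coinsurance; coinsurance $10,252 × 25% = $2,563. Patient pays $5,138; OOP now $5,138.
Claim 2 ($2,647): 25% coinsurance on $2,647 = $661.75. Patient pays $661.75; OOP now $5,799.75.
Claim 3 ($10,900): deductible met; 25% of $10,900 = $2,725. OOP would hit $8,524.75 > $8,175, so the cap limits the patient to $8,175 − $5,799.75 = $2,375.25.

$2,375.25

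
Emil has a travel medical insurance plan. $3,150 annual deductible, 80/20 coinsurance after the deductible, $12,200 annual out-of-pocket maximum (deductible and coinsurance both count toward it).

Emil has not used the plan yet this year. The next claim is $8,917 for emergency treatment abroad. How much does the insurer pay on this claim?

Nothing has been paid toward the $3,150 deductible, so the first $3,150 of this charge is applied there.
The remaining $5,767 (= $8,917 − $3,150) moves to coinsurance.
20% of $5,767 = $1,153.40 falls to the traveler.
Traveler responsibility before any cap: $3,150 + $1,153.40 = $4,303.40.
Total out-of-pocket so far would be $0 + $4,303.40 = $4,303.40, below the $12,200 cap — no reduction.
The plan picks up $8,917 − $4,303.40 = $4,613.60.

$4,613.60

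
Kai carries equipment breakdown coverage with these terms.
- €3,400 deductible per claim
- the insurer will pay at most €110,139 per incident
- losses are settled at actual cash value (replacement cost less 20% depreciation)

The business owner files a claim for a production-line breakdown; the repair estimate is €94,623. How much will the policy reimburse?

At 20% depreciation, ACV = €94,623 − €18,924.60 = €75,698.40.
After the deductible, €75,698.40 − €3,400 = €72,298.40 remains.
€72,298.40 is within the €110,139 limit, so the insurer pays €72,298.40.

€72,298.40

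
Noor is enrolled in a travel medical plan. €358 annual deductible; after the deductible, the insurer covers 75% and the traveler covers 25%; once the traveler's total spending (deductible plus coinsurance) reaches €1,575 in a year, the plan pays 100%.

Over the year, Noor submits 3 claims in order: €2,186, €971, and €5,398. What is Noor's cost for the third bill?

€517.25

Claim 1 (€2,186): €358 to deductible, leaving €1,828; coinsurance €1,828 × 25% = €457. Cost to traveler: €815. OOP to date €815.
Claim 2 (€971): 25% coinsurance on €971 = €242.75. Traveler owes €242.75 (running OOP €1,057.75).
Claim 3 (€5,398): 25% coinsurance on €5,398 = €1,349.50. Adding that to €1,057.75 gives €2,407.25, past the €1,575 cap; traveler pays only €1,575 − €1,057.75 = €517.25.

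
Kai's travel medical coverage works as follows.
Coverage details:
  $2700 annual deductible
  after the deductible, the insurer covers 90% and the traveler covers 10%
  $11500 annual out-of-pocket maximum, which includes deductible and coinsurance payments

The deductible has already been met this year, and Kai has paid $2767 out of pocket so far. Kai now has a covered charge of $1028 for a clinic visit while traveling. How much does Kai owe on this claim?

The deductible is already satisfied, so the full bill goes to coinsurance.
Traveler's 10% share of $1028 is $102.80.
Cumulative spending $2767 + $102.80 = $2869.80 stays under the $11500 maximum.

$102.80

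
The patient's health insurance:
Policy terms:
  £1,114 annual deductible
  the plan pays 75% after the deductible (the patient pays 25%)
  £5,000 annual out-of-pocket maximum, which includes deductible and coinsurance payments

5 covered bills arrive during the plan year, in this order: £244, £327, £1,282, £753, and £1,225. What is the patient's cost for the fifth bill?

Claim 1 (£244): entire amount goes to the deductible. Patient owes £244 (running OOP £244).
Claim 2 (£327): entire amount goes to the deductible. Patient pays £327; OOP now £571.
Claim 3 (£1,282): £543 to deductible, leaving £739; patient's 25% is £184.75. Patient owes £727.75 (running OOP £1,298.75).
Claim 4 (£753): deductible already satisfied, so patient's share is 25% × £753 = £188.25. Cost to patient: £188.25. OOP to date £1,487.
Claim 5 (£1,225): 25% coinsurance on £1,225 = £306.25. Cost to patient: £306.25. OOP to date £1,793.25.

£306.25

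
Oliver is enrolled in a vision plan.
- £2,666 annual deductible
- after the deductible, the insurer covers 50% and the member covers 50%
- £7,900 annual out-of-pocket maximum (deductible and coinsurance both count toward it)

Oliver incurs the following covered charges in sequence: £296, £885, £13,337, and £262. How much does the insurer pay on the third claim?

£6,618

Claim 1 (£296): entire amount goes to the deductible. Cost to member: £296. OOP to date £296. Insurer: £296 − £296 = £0.
Claim 2 (£885): entire amount goes to the deductible. Cost to member: £885. OOP to date £1,181. Plan pays £885 − £885 = £0.
Claim 3 (£13,337): £1,485 to deductible, leaving £11,852; member's 50% is £5,926. Deductible plus coinsurance: £1,485 + £5,926 = £7,411. That would push OOP to £8,592, over the £7,900 cap, so member pays £7,900 − £1,181 = £6,719. Plan pays £13,337 − £6,719 = £6,618.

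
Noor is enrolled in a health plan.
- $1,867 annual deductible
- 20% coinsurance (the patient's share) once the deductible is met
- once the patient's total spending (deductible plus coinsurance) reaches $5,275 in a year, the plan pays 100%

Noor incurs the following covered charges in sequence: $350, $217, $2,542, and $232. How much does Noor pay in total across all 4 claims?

#1 ($350): all of it applies to the deductible. Patient owes $350 (running OOP $350).
#2 ($217): fully absorbed by the deductible. Cost to patient: $217. OOP to date $567.
#3 ($2,542): $1,300 to deductible, leaving $1,242; 20% of $1,242 = $248.40. Patient pays $1,548.40; OOP now $2,115.40.
#4 ($232): deductible already satisfied, so patient's share is 20% × $232 = $46.40. Patient owes $46.40 (running OOP $2,161.80).
Summing the patient's payments: $350 + $217 + $1,548.40 + $46.40 = $2,161.80.

$2,161.80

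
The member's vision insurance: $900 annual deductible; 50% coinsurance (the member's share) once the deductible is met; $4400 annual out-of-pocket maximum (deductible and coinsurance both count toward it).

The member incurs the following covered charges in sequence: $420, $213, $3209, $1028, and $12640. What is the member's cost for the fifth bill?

Bill 1, $420: all of it applies to the deductible. Member pays $420; OOP now $420.
Bill 2, $213: entire amount goes to the deductible. Member owes $213 (running OOP $633).
Bill 3, $3209: deductible takes $267, $2942 remains; coinsurance $2942 × 50% = $1471. Member owes $1738 (running OOP $2371).
Bill 4, $1028: deductible already satisfied, so member's share is 50% × $1028 = $514. Member pays $514; OOP now $2885.
Bill 5, $12640: deductible already satisfied, so member's share is 50% × $12640 = $6320. That would push OOP to $9205, over the $4400 cap, so member pays $4400 − $2885 = $1515.

$1515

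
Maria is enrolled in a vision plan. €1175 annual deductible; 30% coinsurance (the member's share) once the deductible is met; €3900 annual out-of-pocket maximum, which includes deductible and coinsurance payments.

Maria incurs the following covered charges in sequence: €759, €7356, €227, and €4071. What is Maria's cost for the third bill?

€68.10

Claim 1 — €759: fully absorbed by the deductible. Member pays €759; OOP now €759.
Claim 2 — €7356: deductible takes €416, €6940 remains; coinsurance €6940 × 30% = €2082. Member owes €2498 (running OOP €3257).
Claim 3 — €227: deductible already satisfied, so member's share is 30% × €227 = €68.10. Cost to member: €68.10. OOP to date €3325.10.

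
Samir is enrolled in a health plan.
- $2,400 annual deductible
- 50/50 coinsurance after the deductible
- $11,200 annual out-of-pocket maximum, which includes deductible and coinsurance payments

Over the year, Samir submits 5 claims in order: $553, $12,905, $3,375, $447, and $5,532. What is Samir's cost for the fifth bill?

Bill 1, $553: fully absorbed by the deductible. Cost to patient: $553. OOP to date $553.
Bill 2, $12,905: $1,847 to deductible, leaving $11,058; coinsurance $11,058 × 50% = $5,529. Patient owes $7,376 (running OOP $7,929).
Bill 3, $3,375: 50% coinsurance on $3,375 = $1,687.50. Patient owes $1,687.50 (running OOP $9,616.50).
Bill 4, $447: deductible met; 50% of $447 = $223.50. Patient owes $223.50 (running OOP $9,840).
Bill 5, $5,532: deductible met; 50% of $5,532 = $2,766. OOP would hit $12,606 > $11,200, so the cap limits the patient to $11,200 − $9,840 = $1,360.

$1,360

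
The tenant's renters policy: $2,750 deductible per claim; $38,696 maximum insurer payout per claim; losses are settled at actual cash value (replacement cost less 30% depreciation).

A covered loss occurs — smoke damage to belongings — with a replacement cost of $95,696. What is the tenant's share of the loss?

Depreciate 30%: the covered value is $95,696 × 0.7 = $66,987.20.
Subtract the deductible: $66,987.20 − $2,750 = $64,237.20.
The $38,696 per-incident cap binds; insurer pays $38,696.
The tenant bears the rest of the original loss: $95,696 − $38,696 = $57,000.

$57,000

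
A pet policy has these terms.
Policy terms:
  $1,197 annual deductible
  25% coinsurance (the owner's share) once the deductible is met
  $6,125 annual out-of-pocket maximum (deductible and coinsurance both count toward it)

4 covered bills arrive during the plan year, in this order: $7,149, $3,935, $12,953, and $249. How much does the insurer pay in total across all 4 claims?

Claim 1 ($7,149): $1,197 to deductible, leaving $5,952; owner's 25% is $1,488. Owner pays $2,685; OOP now $2,685. Plan pays $7,149 − $2,685 = $4,464.
Claim 2 ($3,935): 25% coinsurance on $3,935 = $983.75. Cost to owner: $983.75. OOP to date $3,668.75. Insurer: $3,935 − $983.75 = $2,951.25.
Claim 3 ($12,953): deductible already satisfied, so owner's share is 25% × $12,953 = $3,238.25. That would push OOP to $6,907, over the $6,125 cap, so owner pays $6,125 − $3,668.75 = $2,456.25. Insurer: $12,953 − $2,456.25 = $10,496.75.
Claim 4 ($249): deductible met; 25% of $249 = $62.25. That would push OOP to $6,187.25, over the $6,125 cap, so owner pays $6,125 − $6,125 = $0. Plan pays $249 − $0 = $249.
Insurer total: $4,464 + $2,951.25 + $10,496.75 + $249 = $18,161.

$18,161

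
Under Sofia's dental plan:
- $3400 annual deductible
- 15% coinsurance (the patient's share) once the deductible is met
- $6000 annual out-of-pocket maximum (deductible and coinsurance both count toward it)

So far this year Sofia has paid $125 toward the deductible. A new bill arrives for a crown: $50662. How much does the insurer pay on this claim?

Remaining deductible: $3400 − $125 = $3275.
The remaining $47387 (= $50662 − $3275) moves to coinsurance.
Patient's 15% share of $47387 is $7108.05.
So the patient owes $3275 + $7108.05 = $10383.05 before any cap.
That would bring total out-of-pocket to $10508.05, past the $6000 cap. The patient is capped at $6000 − $125 = $5875 on this claim.
Insurer pays the balance: $50662 − $5875 = $44787.

$44787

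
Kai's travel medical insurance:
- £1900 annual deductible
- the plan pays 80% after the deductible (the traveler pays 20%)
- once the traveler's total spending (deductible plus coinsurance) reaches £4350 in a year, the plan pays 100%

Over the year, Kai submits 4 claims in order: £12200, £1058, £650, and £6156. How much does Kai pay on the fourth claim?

£48.40

Bill 1, £12200: £1900 to deductible, leaving £10300; coinsurance £10300 × 20% = £2060. Cost to traveler: £3960. OOP to date £3960.
Bill 2, £1058: deductible already satisfied, so traveler's share is 20% × £1058 = £211.60. Traveler owes £211.60 (running OOP £4171.60).
Bill 3, £650: 20% coinsurance on £650 = £130. Cost to traveler: £130. OOP to date £4301.60.
Bill 4, £6156: deductible met; 20% of £6156 = £1231.20. That would push OOP to £5532.80, over the £4350 cap, so traveler pays £4350 − £4301.60 = £48.40.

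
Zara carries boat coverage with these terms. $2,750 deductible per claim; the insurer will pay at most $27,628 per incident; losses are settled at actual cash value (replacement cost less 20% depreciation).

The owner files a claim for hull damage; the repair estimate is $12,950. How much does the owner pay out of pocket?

$5,340

Depreciate 20%: the covered value is $12,950 × 0.8 = $10,360.
Less the $2,750 deductible: $10,360 − $2,750 = $7,610.
$7,610 is within the $27,628 limit, so the insurer pays $7,610.
Owner's share is the uncovered remainder: $12,950 − $7,610 = $5,340.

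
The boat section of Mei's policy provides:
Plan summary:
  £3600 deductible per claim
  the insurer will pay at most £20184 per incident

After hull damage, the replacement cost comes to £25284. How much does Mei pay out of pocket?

Less the £3600 deductible: £25284 − £3600 = £21684.
The £20184 per-incident cap binds; insurer pays £20184.
The owner bears the rest of the original loss: £25284 − £20184 = £5100.

£5100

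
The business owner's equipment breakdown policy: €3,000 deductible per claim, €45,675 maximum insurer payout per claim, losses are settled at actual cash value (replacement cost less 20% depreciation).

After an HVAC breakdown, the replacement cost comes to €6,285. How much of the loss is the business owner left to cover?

€4,257

Depreciate 20%: the covered value is €6,285 × 0.8 = €5,028.
Less the €3,000 deductible: €5,028 − €3,000 = €2,028.
€2,028 is within the €45,675 limit, so the insurer pays €2,028.
Out of pocket: €6,285 − €2,028 = €4,257.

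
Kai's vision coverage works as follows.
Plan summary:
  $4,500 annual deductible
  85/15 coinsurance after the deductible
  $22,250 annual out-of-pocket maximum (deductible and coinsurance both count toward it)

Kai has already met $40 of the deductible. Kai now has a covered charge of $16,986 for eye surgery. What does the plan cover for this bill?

$10,647.10

Remaining deductible: $4,500 − $40 = $4,460.
That leaves $16,986 − $4,460 = $12,526 for coinsurance.
Coinsurance: $12,526 × 15% = $1,878.90.
So the member owes $4,460 + $1,878.90 = $6,338.90 before any cap.
Total out-of-pocket so far would be $40 + $6,338.90 = $6,378.90, below the $22,250 cap — no reduction.
Insurer pays the balance: $16,986 − $6,338.90 = $10,647.10.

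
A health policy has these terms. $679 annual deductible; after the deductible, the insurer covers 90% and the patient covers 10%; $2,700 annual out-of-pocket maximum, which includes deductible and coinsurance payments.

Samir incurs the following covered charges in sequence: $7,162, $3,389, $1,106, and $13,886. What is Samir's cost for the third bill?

Claim 1 — $7,162: $679 to deductible, leaving $6,483; coinsurance $6,483 × 10% = $648.30. Patient pays $1,327.30; OOP now $1,327.30.
Claim 2 — $3,389: deductible already satisfied, so patient's share is 10% × $3,389 = $338.90. Patient owes $338.90 (running OOP $1,666.20).
Claim 3 — $1,106: deductible met; 10% of $1,106 = $110.60. Patient owes $110.60 (running OOP $1,776.80).

$110.60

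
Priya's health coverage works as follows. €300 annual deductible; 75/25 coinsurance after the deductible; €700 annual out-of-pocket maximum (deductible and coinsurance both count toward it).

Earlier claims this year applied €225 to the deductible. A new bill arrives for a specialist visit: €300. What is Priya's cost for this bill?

€131.25

€225 of the €300 deductible is already met, leaving €75.
After the €75 deductible portion, €300 − €75 = €225 is subject to coinsurance.
25% of €225 = €56.25 falls to the patient.
That puts the patient's cost at €75 + €56.25 = €131.25 before any cap.
Cumulative spending €225 + €131.25 = €356.25 stays under the €700 maximum.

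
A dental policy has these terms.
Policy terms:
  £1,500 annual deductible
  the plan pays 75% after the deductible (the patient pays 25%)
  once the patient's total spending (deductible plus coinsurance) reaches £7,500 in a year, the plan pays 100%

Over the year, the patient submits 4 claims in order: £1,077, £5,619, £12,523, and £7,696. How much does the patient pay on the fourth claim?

£1,570.25

Claim 1 — £1,077: entire amount goes to the deductible. Cost to patient: £1,077. OOP to date £1,077.
Claim 2 — £5,619: £423 finishes the deductible; £5,196 goes to coinsurance; 25% of £5,196 = £1,299. Patient pays £1,722; OOP now £2,799.
Claim 3 — £12,523: deductible met; 25% of £12,523 = £3,130.75. Cost to patient: £3,130.75. OOP to date £5,929.75.
Claim 4 — £7,696: deductible met; 25% of £7,696 = £1,924. That would push OOP to £7,853.75, over the £7,500 cap, so patient pays £7,500 − £5,929.75 = £1,570.25.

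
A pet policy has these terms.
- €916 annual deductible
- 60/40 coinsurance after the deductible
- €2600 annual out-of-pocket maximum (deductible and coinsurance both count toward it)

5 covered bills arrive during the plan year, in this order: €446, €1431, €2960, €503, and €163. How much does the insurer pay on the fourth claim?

€387.40

Bill 1, €446: fully absorbed by the deductible. Owner owes €446 (running OOP €446). Plan pays €446 − €446 = €0.
Bill 2, €1431: €470 to deductible, leaving €961; 40% of €961 = €384.40. Owner owes €854.40 (running OOP €1300.40). Insurer: €1431 − €854.40 = €576.60.
Bill 3, €2960: 40% coinsurance on €2960 = €1184. Cost to owner: €1184. OOP to date €2484.40. Plan pays €2960 − €1184 = €1776.
Bill 4, €503: deductible met; 40% of €503 = €201.20. That would push OOP to €2685.60, over the €2600 cap, so owner pays €2600 − €2484.40 = €115.60. Insurer: €503 − €115.60 = €387.40.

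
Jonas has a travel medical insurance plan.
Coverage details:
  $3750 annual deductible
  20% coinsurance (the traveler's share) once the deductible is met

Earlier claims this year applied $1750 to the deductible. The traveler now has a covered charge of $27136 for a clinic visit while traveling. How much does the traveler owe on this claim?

$7027.20

$1750 of the $3750 deductible is already met, leaving $2000.
The remaining $25136 (= $27136 − $2000) moves to coinsurance.
Coinsurance: $25136 × 20% = $5027.20.
That puts the traveler's cost at $2000 + $5027.20 = $7027.20.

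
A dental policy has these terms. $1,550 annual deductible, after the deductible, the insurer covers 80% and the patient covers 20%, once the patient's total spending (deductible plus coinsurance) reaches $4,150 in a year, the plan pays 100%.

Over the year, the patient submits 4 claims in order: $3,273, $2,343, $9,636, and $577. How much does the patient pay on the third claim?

Claim 1 ($3,273): deductible takes $1,550, $1,723 remains; 20% of $1,723 = $344.60. Patient pays $1,894.60; OOP now $1,894.60.
Claim 2 ($2,343): deductible already satisfied, so patient's share is 20% × $2,343 = $468.60. Cost to patient: $468.60. OOP to date $2,363.20.
Claim 3 ($9,636): 20% coinsurance on $9,636 = $1,927.20. That would push OOP to $4,290.40, over the $4,150 cap, so patient pays $4,150 − $2,363.20 = $1,786.80.

$1,786.80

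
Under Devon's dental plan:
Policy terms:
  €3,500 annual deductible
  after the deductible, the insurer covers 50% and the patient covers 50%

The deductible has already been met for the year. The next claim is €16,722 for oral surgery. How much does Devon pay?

€8,361

With the deductible met, the entire €16,722 is subject to coinsurance.
50% of €16,722 = €8,361 falls to the patient.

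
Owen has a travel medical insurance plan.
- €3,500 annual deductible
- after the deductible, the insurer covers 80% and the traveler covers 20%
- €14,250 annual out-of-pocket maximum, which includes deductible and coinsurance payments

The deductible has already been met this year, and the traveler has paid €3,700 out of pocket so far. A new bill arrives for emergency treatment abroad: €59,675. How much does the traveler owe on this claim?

€10,550

The deductible is already satisfied, so the full bill goes to coinsurance.
20% of €59,675 = €11,935 falls to the traveler.
That would bring total out-of-pocket to €15,635, past the €14,250 cap. The traveler is capped at €14,250 − €3,700 = €10,550 on this claim.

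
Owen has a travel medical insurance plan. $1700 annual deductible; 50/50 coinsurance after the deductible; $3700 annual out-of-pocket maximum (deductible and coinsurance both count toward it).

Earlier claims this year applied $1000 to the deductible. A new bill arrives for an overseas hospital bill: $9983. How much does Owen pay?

$2700

$1000 of the $1700 deductible is already met, leaving $700.
That leaves $9983 − $700 = $9283 for coinsurance.
Coinsurance: $9283 × 50% = $4641.50.
Traveler responsibility before any cap: $700 + $4641.50 = $5341.50.
That would bring total out-of-pocket to $6341.50, past the $3700 cap. The traveler is capped at $3700 − $1000 = $2700 on this claim.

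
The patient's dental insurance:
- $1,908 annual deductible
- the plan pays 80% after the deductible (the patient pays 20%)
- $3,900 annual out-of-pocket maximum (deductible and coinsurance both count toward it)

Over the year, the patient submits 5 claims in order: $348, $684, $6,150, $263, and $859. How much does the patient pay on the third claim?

Claim 1 ($348): entire amount goes to the deductible. Patient pays $348; OOP now $348.
Claim 2 ($684): all of it applies to the deductible. Patient owes $684 (running OOP $1,032).
Claim 3 ($6,150): deductible takes $876, $5,274 remains; patient's 20% is $1,054.80. Patient pays $1,930.80; OOP now $2,962.80.

$1,930.80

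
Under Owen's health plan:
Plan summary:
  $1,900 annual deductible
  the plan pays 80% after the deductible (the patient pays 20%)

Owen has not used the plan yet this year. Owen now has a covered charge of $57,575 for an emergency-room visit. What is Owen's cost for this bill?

$13,035

The full $1,900 deductible is still open; $1,900 of this bill applies to it.
The remaining $55,675 (= $57,575 − $1,900) moves to coinsurance.
Patient's 20% share of $55,675 is $11,135.
Patient responsibility: $1,900 + $11,135 = $13,035.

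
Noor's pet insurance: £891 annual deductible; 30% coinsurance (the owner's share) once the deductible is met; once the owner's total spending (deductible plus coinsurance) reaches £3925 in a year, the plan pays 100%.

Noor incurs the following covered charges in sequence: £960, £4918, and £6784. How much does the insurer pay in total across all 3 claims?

Bill 1, £960: £891 finishes the deductible; £69 goes to coinsurance; coinsurance £69 × 30% = £20.70. Owner pays £911.70; OOP now £911.70. Insurer: £960 − £911.70 = £48.30.
Bill 2, £4918: 30% coinsurance on £4918 = £1475.40. Owner pays £1475.40; OOP now £2387.10. Plan pays £4918 − £1475.40 = £3442.60.
Bill 3, £6784: deductible met; 30% of £6784 = £2035.20. OOP would hit £4422.30 > £3925, so the cap limits the owner to £3925 − £2387.10 = £1537.90. Insurer: £6784 − £1537.90 = £5246.10.
Insurer total = bills − owner's total = £12662 − £3925 = £8737.

£8737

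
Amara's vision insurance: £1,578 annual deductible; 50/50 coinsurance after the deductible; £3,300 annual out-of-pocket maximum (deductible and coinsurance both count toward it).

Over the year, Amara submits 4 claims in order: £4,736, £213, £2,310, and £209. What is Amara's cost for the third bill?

£36.50

Claim 1 — £4,736: £1,578 finishes the deductible; £3,158 goes to coinsurance; 50% of £3,158 = £1,579. Member owes £3,157 (running OOP £3,157).
Claim 2 — £213: deductible already satisfied, so member's share is 50% × £213 = £106.50. Cost to member: £106.50. OOP to date £3,263.50.
Claim 3 — £2,310: 50% coinsurance on £2,310 = £1,155. Adding that to £3,263.50 gives £4,418.50, past the £3,300 cap; member pays only £3,300 − £3,263.50 = £36.50.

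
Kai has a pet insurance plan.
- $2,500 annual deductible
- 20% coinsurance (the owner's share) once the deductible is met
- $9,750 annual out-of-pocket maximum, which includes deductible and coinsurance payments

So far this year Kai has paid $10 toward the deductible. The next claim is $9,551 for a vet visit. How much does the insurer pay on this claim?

Deductible still to meet: $2,500 − $10 = $2,490.
That leaves $9,551 − $2,490 = $7,061 for coinsurance.
Coinsurance: $7,061 × 20% = $1,412.20.
So the owner owes $2,490 + $1,412.20 = $3,902.20 before any cap.
Year-to-date out-of-pocket becomes $10 + $3,902.20 = $3,912.20, still under the $9,750 maximum, so no cap applies.
Insurer pays the balance: $9,551 − $3,902.20 = $5,648.80.

$5,648.80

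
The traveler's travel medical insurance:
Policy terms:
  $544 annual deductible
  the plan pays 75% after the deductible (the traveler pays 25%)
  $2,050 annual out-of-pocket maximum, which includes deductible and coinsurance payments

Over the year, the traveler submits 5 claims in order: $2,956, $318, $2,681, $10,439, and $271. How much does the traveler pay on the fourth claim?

#1 ($2,956): $544 to deductible, leaving $2,412; 25% of $2,412 = $603. Cost to traveler: $1,147. OOP to date $1,147.
#2 ($318): 25% coinsurance on $318 = $79.50. Cost to traveler: $79.50. OOP to date $1,226.50.
#3 ($2,681): 25% coinsurance on $2,681 = $670.25. Cost to traveler: $670.25. OOP to date $1,896.75.
#4 ($10,439): deductible already satisfied, so traveler's share is 25% × $10,439 = $2,609.75. Adding that to $1,896.75 gives $4,506.50, past the $2,050 cap; traveler pays only $2,050 − $1,896.75 = $153.25.

$153.25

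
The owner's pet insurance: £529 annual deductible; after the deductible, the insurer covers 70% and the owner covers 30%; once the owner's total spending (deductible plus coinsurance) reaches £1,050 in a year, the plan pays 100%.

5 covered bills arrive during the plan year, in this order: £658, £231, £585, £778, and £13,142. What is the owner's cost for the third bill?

£175.50

Claim 1 — £658: £529 finishes the deductible; £129 goes to coinsurance; owner's 30% is £38.70. Owner pays £567.70; OOP now £567.70.
Claim 2 — £231: deductible already satisfied, so owner's share is 30% × £231 = £69.30. Cost to owner: £69.30. OOP to date £637.
Claim 3 — £585: 30% coinsurance on £585 = £175.50. Owner pays £175.50; OOP now £812.50.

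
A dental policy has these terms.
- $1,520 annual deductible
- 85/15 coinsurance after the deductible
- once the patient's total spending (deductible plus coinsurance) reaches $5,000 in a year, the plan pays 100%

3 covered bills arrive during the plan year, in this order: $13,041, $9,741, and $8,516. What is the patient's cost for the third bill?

$290.70

Claim 1 ($13,041): $1,520 to deductible, leaving $11,521; patient's 15% is $1,728.15. Patient owes $3,248.15 (running OOP $3,248.15).
Claim 2 ($9,741): deductible met; 15% of $9,741 = $1,461.15. Patient pays $1,461.15; OOP now $4,709.30.
Claim 3 ($8,516): 15% coinsurance on $8,516 = $1,277.40. Adding that to $4,709.30 gives $5,986.70, past the $5,000 cap; patient pays only $5,000 − $4,709.30 = $290.70.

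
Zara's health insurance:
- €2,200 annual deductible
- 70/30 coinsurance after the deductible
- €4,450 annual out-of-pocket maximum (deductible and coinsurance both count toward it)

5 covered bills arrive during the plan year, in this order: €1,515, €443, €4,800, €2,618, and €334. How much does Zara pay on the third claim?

Claim 1 — €1,515: all of it applies to the deductible. Patient pays €1,515; OOP now €1,515.
Claim 2 — €443: fully absorbed by the deductible. Cost to patient: €443. OOP to date €1,958.
Claim 3 — €4,800: deductible takes €242, €4,558 remains; coinsurance €4,558 × 30% = €1,367.40. Cost to patient: €1,609.40. OOP to date €3,567.40.

€1,609.40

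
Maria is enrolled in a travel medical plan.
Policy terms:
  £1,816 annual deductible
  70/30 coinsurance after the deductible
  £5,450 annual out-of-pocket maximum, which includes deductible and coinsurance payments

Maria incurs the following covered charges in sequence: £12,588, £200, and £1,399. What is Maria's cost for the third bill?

#1 (£12,588): deductible takes £1,816, £10,772 remains; coinsurance £10,772 × 30% = £3,231.60. Traveler pays £5,047.60; OOP now £5,047.60.
#2 (£200): deductible already satisfied, so traveler's share is 30% × £200 = £60. Cost to traveler: £60. OOP to date £5,107.60.
#3 (£1,399): deductible met; 30% of £1,399 = £419.70. That would push OOP to £5,527.30, over the £5,450 cap, so traveler pays £5,450 − £5,107.60 = £342.40.

£342.40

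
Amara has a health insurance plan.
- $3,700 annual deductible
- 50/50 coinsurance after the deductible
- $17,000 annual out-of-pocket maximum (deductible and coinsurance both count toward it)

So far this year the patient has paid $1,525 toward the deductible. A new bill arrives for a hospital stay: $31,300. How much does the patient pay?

Remaining deductible: $3,700 − $1,525 = $2,175.
The remaining $29,125 (= $31,300 − $2,175) moves to coinsurance.
Patient's 50% share of $29,125 is $14,562.50.
That puts the patient's cost at $2,175 + $14,562.50 = $16,737.50 before any cap.
Adding $16,737.50 to the $1,525 already spent would give $18,262.50, which exceeds the $17,000 cap; the patient pays just $17,000 − $1,525 = $15,475.

$15,475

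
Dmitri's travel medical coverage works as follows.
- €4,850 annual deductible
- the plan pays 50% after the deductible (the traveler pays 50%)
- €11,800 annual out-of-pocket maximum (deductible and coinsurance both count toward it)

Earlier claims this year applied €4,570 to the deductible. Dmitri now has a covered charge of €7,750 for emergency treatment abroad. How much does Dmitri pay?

Remaining deductible: €4,850 − €4,570 = €280.
That leaves €7,750 − €280 = €7,470 for coinsurance.
Coinsurance: €7,470 × 50% = €3,735.
Traveler responsibility before any cap: €280 + €3,735 = €4,015.
Year-to-date out-of-pocket becomes €4,570 + €4,015 = €8,585, still under the €11,800 maximum, so no cap applies.

€4,015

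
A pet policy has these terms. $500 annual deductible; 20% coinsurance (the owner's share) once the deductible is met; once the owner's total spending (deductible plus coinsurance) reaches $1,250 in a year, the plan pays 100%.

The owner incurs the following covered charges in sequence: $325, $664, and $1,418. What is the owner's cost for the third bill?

$283.60

Bill 1, $325: entire amount goes to the deductible. Owner owes $325 (running OOP $325).
Bill 2, $664: $175 finishes the deductible; $489 goes to coinsurance; 20% of $489 = $97.80. Owner owes $272.80 (running OOP $597.80).
Bill 3, $1,418: 20% coinsurance on $1,418 = $283.60. Cost to owner: $283.60. OOP to date $881.40.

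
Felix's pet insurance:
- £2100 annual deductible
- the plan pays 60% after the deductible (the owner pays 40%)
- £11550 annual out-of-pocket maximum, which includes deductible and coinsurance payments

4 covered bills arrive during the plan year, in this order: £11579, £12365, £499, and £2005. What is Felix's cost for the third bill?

Claim 1 (£11579): deductible takes £2100, £9479 remains; owner's 40% is £3791.60. Cost to owner: £5891.60. OOP to date £5891.60.
Claim 2 (£12365): deductible met; 40% of £12365 = £4946. Owner pays £4946; OOP now £10837.60.
Claim 3 (£499): deductible already satisfied, so owner's share is 40% × £499 = £199.60. Owner pays £199.60; OOP now £11037.20.

£199.60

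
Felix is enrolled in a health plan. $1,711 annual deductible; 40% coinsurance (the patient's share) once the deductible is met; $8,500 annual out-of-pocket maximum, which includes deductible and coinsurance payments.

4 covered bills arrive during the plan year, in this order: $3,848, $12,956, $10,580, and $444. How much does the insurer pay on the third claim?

Bill 1, $3,848: deductible takes $1,711, $2,137 remains; coinsurance $2,137 × 40% = $854.80. Cost to patient: $2,565.80. OOP to date $2,565.80. Insurer: $3,848 − $2,565.80 = $1,282.20.
Bill 2, $12,956: deductible met; 40% of $12,956 = $5,182.40. Patient owes $5,182.40 (running OOP $7,748.20). Insurer: $12,956 − $5,182.40 = $7,773.60.
Bill 3, $10,580: deductible met; 40% of $10,580 = $4,232. That would push OOP to $11,980.20, over the $8,500 cap, so patient pays $8,500 − $7,748.20 = $751.80. Plan pays $10,580 − $751.80 = $9,828.20.

$9,828.20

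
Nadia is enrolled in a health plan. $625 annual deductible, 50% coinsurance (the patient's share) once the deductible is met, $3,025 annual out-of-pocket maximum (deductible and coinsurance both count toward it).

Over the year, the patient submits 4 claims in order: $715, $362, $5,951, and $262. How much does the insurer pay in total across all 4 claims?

Bill 1, $715: $625 finishes the deductible; $90 goes to coinsurance; patient's 50% is $45. Patient owes $670 (running OOP $670). Insurer: $715 − $670 = $45.
Bill 2, $362: deductible already satisfied, so patient's share is 50% × $362 = $181. Cost to patient: $181. OOP to date $851. Insurer: $362 − $181 = $181.
Bill 3, $5,951: 50% coinsurance on $5,951 = $2,975.50. Adding that to $851 gives $3,826.50, past the $3,025 cap; patient pays only $3,025 − $851 = $2,174. Insurer: $5,951 − $2,174 = $3,777.
Bill 4, $262: deductible already satisfied, so patient's share is 50% × $262 = $131. Adding that to $3,025 gives $3,156, past the $3,025 cap; patient pays only $3,025 − $3,025 = $0. Insurer: $262 − $0 = $262.
Insurer total = bills − patient's total = $7,290 − $3,025 = $4,265.

$4,265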